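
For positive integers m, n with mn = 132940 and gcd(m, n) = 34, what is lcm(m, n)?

3910

For any two positive integers, gcd × lcm equals their product. Hence lcm = 132940 / 34 = 3910.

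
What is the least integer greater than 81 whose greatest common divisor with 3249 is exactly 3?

84

Multiples of 3 above 81: 3·28, 3·29, … . Need the cofactor coprime to 3249/3 = 1083.
Checking s = 28, 29, … the first with gcd(s, 1083) = 1 is s = 28, giving 84.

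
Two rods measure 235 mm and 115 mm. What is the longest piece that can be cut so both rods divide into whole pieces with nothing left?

5

Euclid: 235 = 2·115 + 5; 115 = 23·5 + 0. Last nonzero remainder: 5.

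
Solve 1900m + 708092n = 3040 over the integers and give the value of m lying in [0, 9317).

gcd(1900, 708092) = 76 (Euclid: 708092 = 372·1900 + 1292; 1900 = 1·1292 + 608; 1292 = 2·608 + 76; 608 = 8·76 + 0), and 76 | 3040.
Extended Euclid: 1900·(-1118) + 708092·(3) = 76. Scale by 40: m₀ = -44720.
General solution m = m₀ + 9317t; reducing mod 9317 gives m = 1865 (and n = -5).

1865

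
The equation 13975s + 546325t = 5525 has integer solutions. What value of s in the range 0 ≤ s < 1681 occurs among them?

gcd(13975, 546325) = 325 (Euclid: 546325 = 39·13975 + 1300; 13975 = 10·1300 + 975; 1300 = 1·975 + 325; 975 = 3·325 + 0), and 325 | 5525.
Extended Euclid: 13975·(-430) + 546325·(11) = 325. Scale by 17: s₀ = -7310.
General solution s = s₀ + 1681k; reducing mod 1681 gives s = 1095 (and t = -28).

1095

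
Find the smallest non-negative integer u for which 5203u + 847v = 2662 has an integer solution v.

Reduce mod 847: 5203u ≡ 2662 (mod 847). With g = gcd(5203, 847) = 121 dividing 2662, divide through: 43u ≡ 22 (mod 7).
Since gcd(43, 7) = 1, u ≡ 22·(43)⁻¹ ≡ 1 (mod 7). Smallest non-negative: 1.

1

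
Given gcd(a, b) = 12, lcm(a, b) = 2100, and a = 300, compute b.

Using ab = gcd(a,b)·lcm(a,b) = 12·2100 = 25200, we get b = 25200/300 = 84.

84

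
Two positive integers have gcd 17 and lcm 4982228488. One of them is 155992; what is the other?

542963

Using pq = gcd(p,q)·lcm(p,q) = 17·4982228488 = 84697884296, we get q = 84697884296/155992 = 542963.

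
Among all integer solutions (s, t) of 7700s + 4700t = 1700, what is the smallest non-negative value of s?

Reduce mod 4700: 7700s ≡ 1700 (mod 4700). With g = gcd(7700, 4700) = 100 dividing 1700, divide through: 77s ≡ 17 (mod 47).
Since gcd(77, 47) = 1, s ≡ 17·(77)⁻¹ ≡ 46 (mod 47). Smallest non-negative: 46.

46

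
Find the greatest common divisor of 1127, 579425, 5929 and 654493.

1127 = 7² · 23; 579425 = 5² · 7² · 11 · 43; 5929 = 7² · 11²; 654493 = 7² · 19² · 37
gcd takes min exponent of each prime: 7² = 49

49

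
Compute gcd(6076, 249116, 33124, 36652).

196

gcd(6076, 249116): 249116 = 41·6076 + 0 → 6076
gcd(6076, 33124): 33124 = 5·6076 + 2744; 6076 = 2·2744 + 588; 2744 = 4·588 + 392; 588 = 1·392 + 196; 392 = 2·196 + 0 → 196
gcd(196, 36652): 36652 = 187·196 + 0 → 196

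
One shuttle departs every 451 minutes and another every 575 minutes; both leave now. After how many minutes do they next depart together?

gcd first: 575 = 1·451 + 124; 451 = 3·124 + 79; 124 = 1·79 + 45; 79 = 1·45 + 34; 45 = 1·34 + 11; 34 = 3·11 + 1; 11 = 11·1 + 0 → gcd = 1
lcm = 451·575/gcd = 259325/1 = 259325

259325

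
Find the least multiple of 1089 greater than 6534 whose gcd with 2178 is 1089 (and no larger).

7623

2178 = 1089·2. Any m with gcd(m, 2178) = 1089 is a multiple of 1089, say 1089s, with s coprime to 2.
Need s > 6534/1089, so s ≥ 7. First s ≥ 7 with gcd(s, 2) = 1 is s = 7. Thus m = 1089·7 = 7623.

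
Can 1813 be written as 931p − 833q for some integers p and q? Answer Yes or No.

By Bézout, 931p − 833q = 1813 has integer solutions iff gcd(931, 833) | 1813.
Euclid: 931 = 1·833 + 98; 833 = 8·98 + 49; 98 = 2·49 + 0. gcd = 49; 1813 mod 49 = 0. Yes.

Yes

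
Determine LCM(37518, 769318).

37518 = 2 · 3 · 13² · 37; 769318 = 2 · 11³ · 17²
max exponents: 2 · 3 · 11³ · 13² · 17² · 37 = 14431636362

14431636362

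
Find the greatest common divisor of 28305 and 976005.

Euclid: 976005 = 34·28305 + 13635; 28305 = 2·13635 + 1035; 13635 = 13·1035 + 180; 1035 = 5·180 + 135; 180 = 1·135 + 45; 135 = 3·45 + 0. Last nonzero remainder: 45.

45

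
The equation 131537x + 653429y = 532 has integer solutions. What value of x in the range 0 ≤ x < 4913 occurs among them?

gcd(131537, 653429) = 133 (Euclid: 653429 = 4·131537 + 127281; 131537 = 1·127281 + 4256; 127281 = 29·4256 + 3857; 4256 = 1·3857 + 399; 3857 = 9·399 + 266; 399 = 1·266 + 133; 266 = 2·133 + 0), and 133 | 532.
Extended Euclid: 131537·(1689) + 653429·(-340) = 133. Scale by 4: x₀ = 6756.
General solution x = x₀ + 4913t; reducing mod 4913 gives x = 1843 (and y = -371).

1843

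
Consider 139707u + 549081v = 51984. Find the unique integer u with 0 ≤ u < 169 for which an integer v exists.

134

gcd(139707, 549081) = 3249 (Euclid: 549081 = 3·139707 + 129960; 139707 = 1·129960 + 9747; 129960 = 13·9747 + 3249; 9747 = 3·3249 + 0), and 3249 | 51984.
Extended Euclid: 139707·(-55) + 549081·(14) = 3249. Scale by 16: u₀ = -880.
General solution u = u₀ + 169t; reducing mod 169 gives u = 134 (and v = -34).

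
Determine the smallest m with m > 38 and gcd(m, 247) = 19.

247 = 19·13. Any m with gcd(m, 247) = 19 is a multiple of 19, say 19s, with s coprime to 13.
Need s > 38/19, so s ≥ 3. First s ≥ 3 with gcd(s, 13) = 1 is s = 3. Thus m = 19·3 = 57.

57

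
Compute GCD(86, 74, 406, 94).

86 = 2 · 43; 74 = 2 · 37; 406 = 2 · 7 · 29; 94 = 2 · 47
gcd takes min exponent of each prime: 2 = 2

2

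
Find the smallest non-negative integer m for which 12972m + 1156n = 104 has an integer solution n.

gcd(12972, 1156) = 4 (Euclid: 12972 = 11·1156 + 256; 1156 = 4·256 + 132; 256 = 1·132 + 124; 132 = 1·124 + 8; 124 = 15·8 + 4; 8 = 2·4 + 0), and 4 | 104.
Extended Euclid: 12972·(140) + 1156·(-1571) = 4. Scale by 26: m₀ = 3640.
General solution m = m₀ + 289t; reducing mod 289 gives m = 172 (and n = -1930).

172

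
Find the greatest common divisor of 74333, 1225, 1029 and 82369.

49

74333 = 7² · 37 · 41; 1225 = 5² · 7²; 1029 = 3 · 7³; 82369 = 7² · 41²
gcd takes min exponent of each prime: 7² = 49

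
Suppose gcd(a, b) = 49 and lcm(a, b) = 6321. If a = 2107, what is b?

a·b = gcd·lcm = 49·6321 = 309729, so b = 309729/2107 = 147.

147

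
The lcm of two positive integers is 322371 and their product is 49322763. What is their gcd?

153

From gcd × lcm = uv: gcd = 49322763 / 322371 = 153.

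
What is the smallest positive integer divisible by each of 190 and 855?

1710

190 = 2 · 5 · 19; 855 = 3² · 5 · 19
max exponents: 2 · 3² · 5 · 19 = 1710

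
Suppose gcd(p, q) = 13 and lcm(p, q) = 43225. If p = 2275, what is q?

Using pq = gcd(p,q)·lcm(p,q) = 13·43225 = 561925, we get q = 561925/2275 = 247.

247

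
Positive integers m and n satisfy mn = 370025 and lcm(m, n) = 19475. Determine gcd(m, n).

gcd·lcm = product, so gcd = 370025/19475 = 19.

19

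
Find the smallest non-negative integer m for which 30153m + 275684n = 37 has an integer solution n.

gcd(30153, 275684) = 1 (Euclid: 275684 = 9·30153 + 4307; 30153 = 7·4307 + 4; 4307 = 1076·4 + 3; 4 = 1·3 + 1; 3 = 3·1 + 0), and 1 | 37.
Extended Euclid: 30153·(68937) + 275684·(-7540) = 1. Scale by 37: m₀ = 2550669.
General solution m = m₀ + 275684t; reducing mod 275684 gives m = 69513 (and n = -7603).

69513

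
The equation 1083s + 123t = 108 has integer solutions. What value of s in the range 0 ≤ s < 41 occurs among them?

16

gcd(1083, 123) = 3 (Euclid: 1083 = 8·123 + 99; 123 = 1·99 + 24; 99 = 4·24 + 3; 24 = 8·3 + 0), and 3 | 108.
Extended Euclid: 1083·(5) + 123·(-44) = 3. Scale by 36: s₀ = 180.
General solution s = s₀ + 41k; reducing mod 41 gives s = 16 (and t = -140).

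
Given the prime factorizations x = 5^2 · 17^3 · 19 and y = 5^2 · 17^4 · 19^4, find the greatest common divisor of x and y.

min exponent per shared prime: 5^2 · 17^3 · 19 = 2333675

2333675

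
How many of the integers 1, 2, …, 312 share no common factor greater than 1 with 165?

Prime factors of 165: 3, 5, 11. Count integers ≤ 312 divisible by none of them.
By inclusion–exclusion: 312 − ⌊312/3⌋ − ⌊312/5⌋ − ⌊312/11⌋ + ⌊312/15⌋ + ⌊312/33⌋ + ⌊312/55⌋ − ⌊312/165⌋ = 151.

151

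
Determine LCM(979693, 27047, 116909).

824547836827

979693 = 11 · 13² · 17 · 31; 27047 = 17 · 37 · 43; 116909 = 13 · 17 · 23²
lcm takes max exponent of each prime: 11 · 13² · 17 · 23² · 31 · 37 · 43 = 824547836827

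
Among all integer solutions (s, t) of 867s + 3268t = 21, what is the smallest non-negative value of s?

2239

Reduce mod 3268: 867s ≡ 21 (mod 3268). With g = gcd(867, 3268) = 1 dividing 21, divide through: 867s ≡ 21 (mod 3268).
Since gcd(867, 3268) = 1, s ≡ 21·(867)⁻¹ ≡ 2239 (mod 3268). Smallest non-negative: 2239.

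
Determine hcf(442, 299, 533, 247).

13

gcd(442, 299): 442 = 1·299 + 143; 299 = 2·143 + 13; 143 = 11·13 + 0 → 13
gcd(13, 533): 533 = 41·13 + 0 → 13
gcd(13, 247): 247 = 19·13 + 0 → 13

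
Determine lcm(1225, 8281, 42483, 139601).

511368933075

1225 = 5² · 7²; 8281 = 7² · 13²; 42483 = 3 · 7² · 17²; 139601 = 7³ · 11 · 37
lcm takes max exponent of each prime: 3 · 5² · 7³ · 11 · 13² · 17² · 37 = 511368933075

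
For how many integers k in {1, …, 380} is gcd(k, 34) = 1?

179

Prime factors of 34: 2, 17. Count integers ≤ 380 divisible by none of them.
By inclusion–exclusion: 380 − ⌊380/2⌋ − ⌊380/17⌋ + ⌊380/34⌋ = 179.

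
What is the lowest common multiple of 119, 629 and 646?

119 = 7 · 17; 629 = 17 · 37; 646 = 2 · 17 · 19
lcm takes max exponent of each prime: 2 · 7 · 17 · 19 · 37 = 167314

167314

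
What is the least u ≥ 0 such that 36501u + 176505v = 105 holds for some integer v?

11620

Euclid: 176505 = 4·36501 + 30501; 36501 = 1·30501 + 6000; 30501 = 5·6000 + 501; 6000 = 11·501 + 489; 501 = 1·489 + 12; 489 = 40·12 + 9; 12 = 1·9 + 3; 9 = 3·3 + 0 → gcd = 3; 105 = 3·35.
Back-substitution yields 36501·(-14797) + 176505·(3060) = 3, so one solution is u = -14797·35 = -517895, v = 3060·35 = 107100.
Solutions in u differ by 176505/3 = 58835; the one in [0, 58835) is -517895 mod 58835 = 11620.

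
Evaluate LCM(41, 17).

41 = 41; 17 = 17
max exponents: 17 · 41 = 697

697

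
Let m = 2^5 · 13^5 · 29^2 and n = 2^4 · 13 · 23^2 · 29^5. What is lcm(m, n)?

max exponent per prime: 2^5 · 13^5 · 23^2 · 29^5 = 128917656260881696

128917656260881696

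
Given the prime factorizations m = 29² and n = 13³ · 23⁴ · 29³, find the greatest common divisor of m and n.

841

min exponent per shared prime: 29² = 841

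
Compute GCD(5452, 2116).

Euclid: 5452 = 2·2116 + 1220; 2116 = 1·1220 + 896; 1220 = 1·896 + 324; 896 = 2·324 + 248; 324 = 1·248 + 76; 248 = 3·76 + 20; 76 = 3·20 + 16; 20 = 1·16 + 4; 16 = 4·4 + 0. Last nonzero remainder: 4.

4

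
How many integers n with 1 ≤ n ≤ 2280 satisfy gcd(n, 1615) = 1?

Prime factors of 1615: 5, 17, 19. Count integers ≤ 2280 divisible by none of them.
By inclusion–exclusion: 2280 − ⌊2280/5⌋ − ⌊2280/17⌋ − ⌊2280/19⌋ + ⌊2280/85⌋ + ⌊2280/95⌋ + ⌊2280/323⌋ − ⌊2280/1615⌋ = 1626.

1626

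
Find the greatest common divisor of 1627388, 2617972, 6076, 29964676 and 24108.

196

gcd(1627388, 2617972): 2617972 = 1·1627388 + 990584; 1627388 = 1·990584 + 636804; 990584 = 1·636804 + 353780; 636804 = 1·353780 + 283024; 353780 = 1·283024 + 70756; 283024 = 4·70756 + 0 → 70756
gcd(70756, 6076): 70756 = 11·6076 + 3920; 6076 = 1·3920 + 2156; 3920 = 1·2156 + 1764; 2156 = 1·1764 + 392; 1764 = 4·392 + 196; 392 = 2·196 + 0 → 196
gcd(196, 29964676): 29964676 = 152881·196 + 0 → 196
gcd(196, 24108): 24108 = 123·196 + 0 → 196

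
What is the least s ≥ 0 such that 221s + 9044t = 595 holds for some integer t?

Euclid: 9044 = 40·221 + 204; 221 = 1·204 + 17; 204 = 12·17 + 0 → gcd = 17; 595 = 17·35.
Back-substitution yields 221·(41) + 9044·(-1) = 17, so one solution is s = 41·35 = 1435, t = -1·35 = -35.
Solutions in s differ by 9044/17 = 532; the one in [0, 532) is 1435 mod 532 = 371.

371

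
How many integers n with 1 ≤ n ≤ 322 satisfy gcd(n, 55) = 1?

Prime factors of 55: 5, 11. Count integers ≤ 322 divisible by none of them.
By inclusion–exclusion: 322 − ⌊322/5⌋ − ⌊322/11⌋ + ⌊322/55⌋ = 234.

234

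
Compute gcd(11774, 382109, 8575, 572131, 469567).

7

gcd(11774, 382109): 382109 = 32·11774 + 5341; 11774 = 2·5341 + 1092; 5341 = 4·1092 + 973; 1092 = 1·973 + 119; 973 = 8·119 + 21; 119 = 5·21 + 14; 21 = 1·14 + 7; 14 = 2·7 + 0 → 7
gcd(7, 8575): 8575 = 1225·7 + 0 → 7
gcd(7, 572131): 572131 = 81733·7 + 0 → 7
gcd(7, 469567): 469567 = 67081·7 + 0 → 7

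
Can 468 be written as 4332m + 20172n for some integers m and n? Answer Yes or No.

Yes

By Bézout, 4332m + 20172n = 468 has integer solutions iff gcd(4332, 20172) | 468.
Euclid: 20172 = 4·4332 + 2844; 4332 = 1·2844 + 1488; 2844 = 1·1488 + 1356; 1488 = 1·1356 + 132; 1356 = 10·132 + 36; 132 = 3·36 + 24; 36 = 1·24 + 12; 24 = 2·12 + 0. gcd = 12; 468 mod 12 = 0. Yes.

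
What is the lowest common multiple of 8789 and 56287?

8789 = 11 · 17 · 47; 56287 = 7 · 11 · 17 · 43
max exponents: 7 · 11 · 17 · 43 · 47 = 2645489

2645489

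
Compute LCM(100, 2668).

100 = 2² · 5²; 2668 = 2² · 23 · 29
max exponents: 2² · 5² · 23 · 29 = 66700

66700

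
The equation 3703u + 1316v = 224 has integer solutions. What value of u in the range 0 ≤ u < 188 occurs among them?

gcd(3703, 1316) = 7 (Euclid: 3703 = 2·1316 + 1071; 1316 = 1·1071 + 245; 1071 = 4·245 + 91; 245 = 2·91 + 63; 91 = 1·63 + 28; 63 = 2·28 + 7; 28 = 4·7 + 0), and 7 | 224.
Extended Euclid: 3703·(-43) + 1316·(121) = 7. Scale by 32: u₀ = -1376.
General solution u = u₀ + 188t; reducing mod 188 gives u = 128 (and v = -360).

128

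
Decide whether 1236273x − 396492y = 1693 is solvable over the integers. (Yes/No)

gcd(1236273, 396492): 1236273 = 3·396492 + 46797; 396492 = 8·46797 + 22116; 46797 = 2·22116 + 2565; 22116 = 8·2565 + 1596; 2565 = 1·1596 + 969; 1596 = 1·969 + 627; 969 = 1·627 + 342; 627 = 1·342 + 285; 342 = 1·285 + 57; 285 = 5·57 + 0 → 57
57 does not divide 1693, so a solution does not exist.

No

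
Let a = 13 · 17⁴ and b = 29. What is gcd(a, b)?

min exponent per shared prime: (none) = 1

1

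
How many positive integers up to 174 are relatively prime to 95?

132

95 = 5·19. Inclusion–exclusion on these primes:
174 − ⌊174/5⌋ − ⌊174/19⌋ + ⌊174/95⌋ = 132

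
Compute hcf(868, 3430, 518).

gcd(868, 3430): 3430 = 3·868 + 826; 868 = 1·826 + 42; 826 = 19·42 + 28; 42 = 1·28 + 14; 28 = 2·14 + 0 → 14
gcd(14, 518): 518 = 37·14 + 0 → 14

14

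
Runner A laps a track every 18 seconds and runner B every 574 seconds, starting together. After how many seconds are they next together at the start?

18 = 2 · 3²; 574 = 2 · 7 · 41
max exponents: 2 · 3² · 7 · 41 = 5166

5166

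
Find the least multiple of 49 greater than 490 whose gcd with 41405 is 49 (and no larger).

539

41405 = 49·845. Any t with gcd(t, 41405) = 49 is a multiple of 49, say 49s, with s coprime to 845.
Need s > 490/49, so s ≥ 11. First s ≥ 11 with gcd(s, 845) = 1 is s = 11. Thus t = 49·11 = 539.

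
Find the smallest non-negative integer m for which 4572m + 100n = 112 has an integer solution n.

gcd(4572, 100) = 4 (Euclid: 4572 = 45·100 + 72; 100 = 1·72 + 28; 72 = 2·28 + 16; 28 = 1·16 + 12; 16 = 1·12 + 4; 12 = 3·4 + 0), and 4 | 112.
Extended Euclid: 4572·(7) + 100·(-320) = 4. Scale by 28: m₀ = 196.
General solution m = m₀ + 25t; reducing mod 25 gives m = 21 (and n = -959).

21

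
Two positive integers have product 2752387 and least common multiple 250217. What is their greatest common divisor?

11

gcd·lcm = product, so gcd = 2752387/250217 = 11.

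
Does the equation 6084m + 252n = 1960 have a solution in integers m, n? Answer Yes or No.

No

By Bézout, 6084m + 252n = 1960 has integer solutions iff gcd(6084, 252) | 1960.
Euclid: 6084 = 24·252 + 36; 252 = 7·36 + 0. gcd = 36; 1960 mod 36 = 16. No.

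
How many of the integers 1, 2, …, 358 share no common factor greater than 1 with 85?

Prime factors of 85: 5, 17. Count integers ≤ 358 divisible by none of them.
By inclusion–exclusion: 358 − ⌊358/5⌋ − ⌊358/17⌋ + ⌊358/85⌋ = 270.

270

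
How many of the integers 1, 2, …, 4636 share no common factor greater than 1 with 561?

Prime factors of 561: 3, 11, 17. Count integers ≤ 4636 divisible by none of them.
By inclusion–exclusion: 4636 − ⌊4636/3⌋ − ⌊4636/11⌋ − ⌊4636/17⌋ + ⌊4636/33⌋ + ⌊4636/51⌋ + ⌊4636/187⌋ − ⌊4636/561⌋ = 2644.

2644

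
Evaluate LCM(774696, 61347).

774696 = 2³ · 3 · 13² · 191; 61347 = 3 · 11² · 13²
max exponents: 2³ · 3 · 11² · 13² · 191 = 93738216

93738216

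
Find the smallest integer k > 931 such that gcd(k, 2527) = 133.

2527 = 133·19. Any k with gcd(k, 2527) = 133 is a multiple of 133, say 133s, with s coprime to 19.
Need s > 931/133, so s ≥ 8. First s ≥ 8 with gcd(s, 19) = 1 is s = 8. Thus k = 133·8 = 1064.

1064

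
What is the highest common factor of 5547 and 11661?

5547 = 3 · 43²
11661 = 3 · 13² · 23
Common: 3 = 3

3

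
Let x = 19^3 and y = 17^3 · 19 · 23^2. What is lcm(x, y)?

max exponent per prime: 17^3 · 19^3 · 23^2 = 17826383243

17826383243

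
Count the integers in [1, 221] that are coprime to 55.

161

Prime factors of 55: 5, 11. Count integers ≤ 221 divisible by none of them.
By inclusion–exclusion: 221 − ⌊221/5⌋ − ⌊221/11⌋ + ⌊221/55⌋ = 161.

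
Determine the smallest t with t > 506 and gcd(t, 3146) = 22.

528

Multiples of 22 above 506: 22·24, 22·25, … . Need the cofactor coprime to 3146/22 = 143.
Checking s = 24, 25, … the first with gcd(s, 143) = 1 is s = 24, giving 528.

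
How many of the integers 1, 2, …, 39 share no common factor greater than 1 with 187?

187 = 11·17. Inclusion–exclusion on these primes:
39 − ⌊39/11⌋ − ⌊39/17⌋ + ⌊39/187⌋ = 34

34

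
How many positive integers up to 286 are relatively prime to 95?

217

95 = 5·19. Inclusion–exclusion on these primes:
286 − ⌊286/5⌋ − ⌊286/19⌋ + ⌊286/95⌋ = 217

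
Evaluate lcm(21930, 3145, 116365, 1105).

390288210

lcm(21930, 3145) = 21930·3145/gcd = 68969850/85 = 811410
lcm(811410, 116365) = 811410·116365/gcd = 94419724650/3145 = 30022170
lcm(30022170, 1105) = 30022170·1105/gcd = 33174497850/85 = 390288210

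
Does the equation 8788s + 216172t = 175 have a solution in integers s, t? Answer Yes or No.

gcd(8788, 216172): 216172 = 24·8788 + 5260; 8788 = 1·5260 + 3528; 5260 = 1·3528 + 1732; 3528 = 2·1732 + 64; 1732 = 27·64 + 4; 64 = 16·4 + 0 → 4
4 does not divide 175, so a solution does not exist.

No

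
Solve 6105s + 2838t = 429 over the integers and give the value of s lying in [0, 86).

1

gcd(6105, 2838) = 33 (Euclid: 6105 = 2·2838 + 429; 2838 = 6·429 + 264; 429 = 1·264 + 165; 264 = 1·165 + 99; 165 = 1·99 + 66; 99 = 1·66 + 33; 66 = 2·33 + 0), and 33 | 429.
Extended Euclid: 6105·(-33) + 2838·(71) = 33. Scale by 13: s₀ = -429.
General solution s = s₀ + 86k; reducing mod 86 gives s = 1 (and t = -2).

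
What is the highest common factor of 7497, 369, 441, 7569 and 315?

9

gcd(7497, 369): 7497 = 20·369 + 117; 369 = 3·117 + 18; 117 = 6·18 + 9; 18 = 2·9 + 0 → 9
gcd(9, 441): 441 = 49·9 + 0 → 9
gcd(9, 7569): 7569 = 841·9 + 0 → 9
gcd(9, 315): 315 = 35·9 + 0 → 9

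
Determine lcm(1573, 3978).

1573 = 11² · 13; 3978 = 2 · 3² · 13 · 17
max exponents: 2 · 3² · 11² · 13 · 17 = 481338

481338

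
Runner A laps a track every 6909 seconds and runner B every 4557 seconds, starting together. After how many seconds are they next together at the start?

214179

gcd first: 6909 = 1·4557 + 2352; 4557 = 1·2352 + 2205; 2352 = 1·2205 + 147; 2205 = 15·147 + 0 → gcd = 147
lcm = 6909·4557/gcd = 31484313/147 = 214179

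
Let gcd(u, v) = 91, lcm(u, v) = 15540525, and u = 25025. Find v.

u·v = gcd·lcm = 91·15540525 = 1414187775, so v = 1414187775/25025 = 56511.

56511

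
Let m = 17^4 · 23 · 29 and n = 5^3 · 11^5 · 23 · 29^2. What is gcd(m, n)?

min exponent per shared prime: 23 · 29 = 667

667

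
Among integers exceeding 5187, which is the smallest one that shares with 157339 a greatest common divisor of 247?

Multiples of 247 above 5187: 247·22, 247·23, … . Need the cofactor coprime to 157339/247 = 637.
Checking s = 22, 23, … the first with gcd(s, 637) = 1 is s = 22, giving 5434.

5434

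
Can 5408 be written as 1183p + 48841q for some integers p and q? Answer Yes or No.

Yes

gcd(1183, 48841): 48841 = 41·1183 + 338; 1183 = 3·338 + 169; 338 = 2·169 + 0 → 169
169 divides 5408, so a solution exists.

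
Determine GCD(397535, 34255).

Euclid: 397535 = 11·34255 + 20730; 34255 = 1·20730 + 13525; 20730 = 1·13525 + 7205; 13525 = 1·7205 + 6320; 7205 = 1·6320 + 885; 6320 = 7·885 + 125; 885 = 7·125 + 10; 125 = 12·10 + 5; 10 = 2·5 + 0. Last nonzero remainder: 5.

5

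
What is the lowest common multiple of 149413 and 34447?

5146829611

gcd first: 149413 = 4·34447 + 11625; 34447 = 2·11625 + 11197; 11625 = 1·11197 + 428; 11197 = 26·428 + 69; 428 = 6·69 + 14; 69 = 4·14 + 13; 14 = 1·13 + 1; 13 = 13·1 + 0 → gcd = 1
lcm = 149413·34447/gcd = 5146829611/1 = 5146829611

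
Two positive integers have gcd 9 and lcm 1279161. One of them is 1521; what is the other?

Using mn = gcd(m,n)·lcm(m,n) = 9·1279161 = 11512449, we get n = 11512449/1521 = 7569.

7569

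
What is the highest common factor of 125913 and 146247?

3

Euclid: 146247 = 1·125913 + 20334; 125913 = 6·20334 + 3909; 20334 = 5·3909 + 789; 3909 = 4·789 + 753; 789 = 1·753 + 36; 753 = 20·36 + 33; 36 = 1·33 + 3; 33 = 11·3 + 0. Last nonzero remainder: 3.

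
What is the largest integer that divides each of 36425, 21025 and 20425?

25

gcd(36425, 21025): 36425 = 1·21025 + 15400; 21025 = 1·15400 + 5625; 15400 = 2·5625 + 4150; 5625 = 1·4150 + 1475; 4150 = 2·1475 + 1200; 1475 = 1·1200 + 275; 1200 = 4·275 + 100; 275 = 2·100 + 75; 100 = 1·75 + 25; 75 = 3·25 + 0 → 25
gcd(25, 20425): 20425 = 817·25 + 0 → 25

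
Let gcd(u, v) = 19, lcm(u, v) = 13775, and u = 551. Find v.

Using uv = gcd(u,v)·lcm(u,v) = 19·13775 = 261725, we get v = 261725/551 = 475.

475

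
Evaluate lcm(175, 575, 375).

60375

175 = 5² · 7; 575 = 5² · 23; 375 = 3 · 5³
lcm takes max exponent of each prime: 3 · 5³ · 7 · 23 = 60375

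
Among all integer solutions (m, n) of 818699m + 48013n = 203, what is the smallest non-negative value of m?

1182

Reduce mod 48013: 818699m ≡ 203 (mod 48013). With g = gcd(818699, 48013) = 7 dividing 203, divide through: 116957m ≡ 29 (mod 6859).
Since gcd(116957, 6859) = 1, m ≡ 29·(116957)⁻¹ ≡ 1182 (mod 6859). Smallest non-negative: 1182.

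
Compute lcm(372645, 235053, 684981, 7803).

372645 = 3² · 5 · 7² · 13²; 235053 = 3² · 7² · 13 · 41; 684981 = 3² · 11² · 17 · 37; 7803 = 3³ · 17²
lcm takes max exponent of each prime: 3³ · 5 · 7² · 11² · 13² · 17² · 37 · 41 = 59304185695755

59304185695755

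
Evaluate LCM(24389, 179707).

4382874023

24389 = 29³; 179707 = 11 · 17 · 31²
max exponents: 11 · 17 · 29³ · 31² = 4382874023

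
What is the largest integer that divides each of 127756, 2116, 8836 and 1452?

4

gcd(127756, 2116): 127756 = 60·2116 + 796; 2116 = 2·796 + 524; 796 = 1·524 + 272; 524 = 1·272 + 252; 272 = 1·252 + 20; 252 = 12·20 + 12; 20 = 1·12 + 8; 12 = 1·8 + 4; 8 = 2·4 + 0 → 4
gcd(4, 8836): 8836 = 2209·4 + 0 → 4
gcd(4, 1452): 1452 = 363·4 + 0 → 4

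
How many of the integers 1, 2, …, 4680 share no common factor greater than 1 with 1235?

Prime factors of 1235: 5, 13, 19. Count integers ≤ 4680 divisible by none of them.
By inclusion–exclusion: 4680 − ⌊4680/5⌋ − ⌊4680/13⌋ − ⌊4680/19⌋ + ⌊4680/65⌋ + ⌊4680/95⌋ + ⌊4680/247⌋ − ⌊4680/1235⌋ = 3274.

3274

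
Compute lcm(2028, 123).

2028 = 2² · 3 · 13²; 123 = 3 · 41
max exponents: 2² · 3 · 13² · 41 = 83148

83148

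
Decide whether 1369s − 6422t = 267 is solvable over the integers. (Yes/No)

gcd(1369, 6422): 6422 = 4·1369 + 946; 1369 = 1·946 + 423; 946 = 2·423 + 100; 423 = 4·100 + 23; 100 = 4·23 + 8; 23 = 2·8 + 7; 8 = 1·7 + 1; 7 = 7·1 + 0 → 1
1 divides 267, so a solution exists.

Yes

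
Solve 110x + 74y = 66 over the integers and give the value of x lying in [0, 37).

Reduce mod 74: 110x ≡ 66 (mod 74). With g = gcd(110, 74) = 2 dividing 66, divide through: 55x ≡ 33 (mod 37).
Since gcd(55, 37) = 1, x ≡ 33·(55)⁻¹ ≡ 8 (mod 37). Smallest non-negative: 8.

8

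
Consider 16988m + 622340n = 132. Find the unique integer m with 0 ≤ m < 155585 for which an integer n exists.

57369

Reduce mod 622340: 16988m ≡ 132 (mod 622340). With g = gcd(16988, 622340) = 4 dividing 132, divide through: 4247m ≡ 33 (mod 155585).
Since gcd(4247, 155585) = 1, m ≡ 33·(4247)⁻¹ ≡ 57369 (mod 155585). Smallest non-negative: 57369.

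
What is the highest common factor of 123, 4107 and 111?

3

123 = 3 · 41; 4107 = 3 · 37²; 111 = 3 · 37
gcd takes min exponent of each prime: 3 = 3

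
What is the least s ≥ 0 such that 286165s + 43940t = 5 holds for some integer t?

gcd(286165, 43940) = 5 (Euclid: 286165 = 6·43940 + 22525; 43940 = 1·22525 + 21415; 22525 = 1·21415 + 1110; 21415 = 19·1110 + 325; 1110 = 3·325 + 135; 325 = 2·135 + 55; 135 = 2·55 + 25; 55 = 2·25 + 5; 25 = 5·5 + 0), and 5 | 5.
Extended Euclid: 286165·(-1623) + 43940·(10570) = 5. Scale by 1: s₀ = -1623.
General solution s = s₀ + 8788k; reducing mod 8788 gives s = 7165 (and t = -46663).

7165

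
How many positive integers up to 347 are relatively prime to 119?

Prime factors of 119: 7, 17. Count integers ≤ 347 divisible by none of them.
By inclusion–exclusion: 347 − ⌊347/7⌋ − ⌊347/17⌋ + ⌊347/119⌋ = 280.

280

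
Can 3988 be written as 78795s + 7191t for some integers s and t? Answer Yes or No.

No

gcd(78795, 7191): 78795 = 10·7191 + 6885; 7191 = 1·6885 + 306; 6885 = 22·306 + 153; 306 = 2·153 + 0 → 153
153 does not divide 3988, so a solution does not exist.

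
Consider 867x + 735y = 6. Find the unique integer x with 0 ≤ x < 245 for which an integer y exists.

Euclid: 867 = 1·735 + 132; 735 = 5·132 + 75; 132 = 1·75 + 57; 75 = 1·57 + 18; 57 = 3·18 + 3; 18 = 6·3 + 0 → gcd = 3; 6 = 3·2.
Back-substitution yields 867·(39) + 735·(-46) = 3, so one solution is x = 39·2 = 78, y = -46·2 = -92.
Solutions in x differ by 735/3 = 245; the one in [0, 245) is 78 mod 245 = 78.

78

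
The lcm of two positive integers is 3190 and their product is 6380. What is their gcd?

From gcd × lcm = mn: gcd = 6380 / 3190 = 2.

2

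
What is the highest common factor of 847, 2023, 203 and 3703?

gcd(847, 2023): 2023 = 2·847 + 329; 847 = 2·329 + 189; 329 = 1·189 + 140; 189 = 1·140 + 49; 140 = 2·49 + 42; 49 = 1·42 + 7; 42 = 6·7 + 0 → 7
gcd(7, 203): 203 = 29·7 + 0 → 7
gcd(7, 3703): 3703 = 529·7 + 0 → 7

7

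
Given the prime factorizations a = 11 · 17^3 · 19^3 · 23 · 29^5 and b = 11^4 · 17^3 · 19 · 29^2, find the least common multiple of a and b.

max exponent per prime: 11^4 · 17^3 · 19^3 · 23 · 29^5 = 232753453261251823769

232753453261251823769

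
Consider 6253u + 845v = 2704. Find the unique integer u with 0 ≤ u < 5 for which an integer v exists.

3

Euclid: 6253 = 7·845 + 338; 845 = 2·338 + 169; 338 = 2·169 + 0 → gcd = 169; 2704 = 169·16.
Back-substitution yields 6253·(-2) + 845·(15) = 169, so one solution is u = -2·16 = -32, v = 15·16 = 240.
Solutions in u differ by 845/169 = 5; the one in [0, 5) is -32 mod 5 = 3.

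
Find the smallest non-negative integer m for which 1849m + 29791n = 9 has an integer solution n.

23314

gcd(1849, 29791) = 1 (Euclid: 29791 = 16·1849 + 207; 1849 = 8·207 + 193; 207 = 1·193 + 14; 193 = 13·14 + 11; 14 = 1·11 + 3; 11 = 3·3 + 2; 3 = 1·2 + 1; 2 = 2·1 + 0), and 1 | 9.
Extended Euclid: 1849·(-10650) + 29791·(661) = 1. Scale by 9: m₀ = -95850.
General solution m = m₀ + 29791t; reducing mod 29791 gives m = 23314 (and n = -1447).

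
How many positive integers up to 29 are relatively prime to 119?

119 = 7·17. Inclusion–exclusion on these primes:
29 − ⌊29/7⌋ − ⌊29/17⌋ + ⌊29/119⌋ = 24

24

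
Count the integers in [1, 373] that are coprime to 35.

256

Prime factors of 35: 5, 7. Count integers ≤ 373 divisible by none of them.
By inclusion–exclusion: 373 − ⌊373/5⌋ − ⌊373/7⌋ + ⌊373/35⌋ = 256.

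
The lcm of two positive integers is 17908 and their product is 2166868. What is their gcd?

121

gcd·lcm = product, so gcd = 2166868/17908 = 121.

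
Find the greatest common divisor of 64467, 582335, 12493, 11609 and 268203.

64467 = 3² · 13 · 19 · 29; 582335 = 5 · 13 · 17² · 31; 12493 = 13 · 31²; 11609 = 13 · 19 · 47; 268203 = 3 · 13² · 23²
gcd takes min exponent of each prime: 13 = 13

13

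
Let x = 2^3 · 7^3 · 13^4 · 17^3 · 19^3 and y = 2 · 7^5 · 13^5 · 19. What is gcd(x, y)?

372264074

min exponent per shared prime: 2 · 7^3 · 13^4 · 19 = 372264074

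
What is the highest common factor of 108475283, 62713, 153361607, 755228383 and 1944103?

108475283 = 7 · 17² · 29 · 43²; 62713 = 7 · 17² · 31; 153361607 = 7 · 17² · 41 · 43²; 755228383 = 7 · 13² · 17² · 47²; 1944103 = 7 · 17² · 31²
gcd takes min exponent of each prime: 7 · 17² = 2023

2023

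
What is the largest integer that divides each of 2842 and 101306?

Euclid: 101306 = 35·2842 + 1836; 2842 = 1·1836 + 1006; 1836 = 1·1006 + 830; 1006 = 1·830 + 176; 830 = 4·176 + 126; 176 = 1·126 + 50; 126 = 2·50 + 26; 50 = 1·26 + 24; 26 = 1·24 + 2; 24 = 12·2 + 0. Last nonzero remainder: 2.

2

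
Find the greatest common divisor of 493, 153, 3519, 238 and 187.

17

493 = 17 · 29; 153 = 3² · 17; 3519 = 3² · 17 · 23; 238 = 2 · 7 · 17; 187 = 11 · 17
gcd takes min exponent of each prime: 17 = 17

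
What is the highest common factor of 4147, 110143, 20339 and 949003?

4147 = 11 · 13 · 29; 110143 = 11 · 17 · 19 · 31; 20339 = 11 · 43²; 949003 = 11³ · 23 · 31
gcd takes min exponent of each prime: 11 = 11

11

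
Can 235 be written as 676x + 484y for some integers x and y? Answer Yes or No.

gcd(676, 484): 676 = 1·484 + 192; 484 = 2·192 + 100; 192 = 1·100 + 92; 100 = 1·92 + 8; 92 = 11·8 + 4; 8 = 2·4 + 0 → 4
4 does not divide 235, so a solution does not exist.

No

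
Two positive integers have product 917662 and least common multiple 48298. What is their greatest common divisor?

gcd·lcm = product, so gcd = 917662/48298 = 19.

19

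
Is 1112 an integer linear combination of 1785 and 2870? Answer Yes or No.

By Bézout, 1785p + 2870q = 1112 has integer solutions iff gcd(1785, 2870) | 1112.
Euclid: 2870 = 1·1785 + 1085; 1785 = 1·1085 + 700; 1085 = 1·700 + 385; 700 = 1·385 + 315; 385 = 1·315 + 70; 315 = 4·70 + 35; 70 = 2·35 + 0. gcd = 35; 1112 mod 35 = 27. No.

No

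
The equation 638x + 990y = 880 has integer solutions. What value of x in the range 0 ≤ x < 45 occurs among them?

20

gcd(638, 990) = 22 (Euclid: 990 = 1·638 + 352; 638 = 1·352 + 286; 352 = 1·286 + 66; 286 = 4·66 + 22; 66 = 3·22 + 0), and 22 | 880.
Extended Euclid: 638·(14) + 990·(-9) = 22. Scale by 40: x₀ = 560.
General solution x = x₀ + 45t; reducing mod 45 gives x = 20 (and y = -12).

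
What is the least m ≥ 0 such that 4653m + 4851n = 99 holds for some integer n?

24

Euclid: 4851 = 1·4653 + 198; 4653 = 23·198 + 99; 198 = 2·99 + 0 → gcd = 99; 99 = 99·1.
Back-substitution yields 4653·(24) + 4851·(-23) = 99, so one solution is m = 24·1 = 24, n = -23·1 = -23.
Solutions in m differ by 4851/99 = 49; the one in [0, 49) is 24 mod 49 = 24.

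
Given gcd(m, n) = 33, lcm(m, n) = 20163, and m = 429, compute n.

m·n = gcd·lcm = 33·20163 = 665379, so n = 665379/429 = 1551.

1551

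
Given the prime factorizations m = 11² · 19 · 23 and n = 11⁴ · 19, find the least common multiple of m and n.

max exponent per prime: 11⁴ · 19 · 23 = 6398117

6398117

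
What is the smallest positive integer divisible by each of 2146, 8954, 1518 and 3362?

2146 = 2 · 29 · 37; 8954 = 2 · 11² · 37; 1518 = 2 · 3 · 11 · 23; 3362 = 2 · 41²
lcm takes max exponent of each prime: 2 · 3 · 11² · 23 · 29 · 37 · 41² = 30118399674

30118399674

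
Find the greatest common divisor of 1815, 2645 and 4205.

5

gcd(1815, 2645): 2645 = 1·1815 + 830; 1815 = 2·830 + 155; 830 = 5·155 + 55; 155 = 2·55 + 45; 55 = 1·45 + 10; 45 = 4·10 + 5; 10 = 2·5 + 0 → 5
gcd(5, 4205): 4205 = 841·5 + 0 → 5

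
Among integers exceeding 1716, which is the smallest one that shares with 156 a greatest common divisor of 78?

1794

156 = 78·2. Any k with gcd(k, 156) = 78 is a multiple of 78, say 78s, with s coprime to 2.
Need s > 1716/78, so s ≥ 23. First s ≥ 23 with gcd(s, 2) = 1 is s = 23. Thus k = 78·23 = 1794.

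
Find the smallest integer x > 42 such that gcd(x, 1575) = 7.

49

Multiples of 7 above 42: 7·7, 7·8, … . Need the cofactor coprime to 1575/7 = 225.
Checking s = 7, 8, … the first with gcd(s, 225) = 1 is s = 7, giving 49.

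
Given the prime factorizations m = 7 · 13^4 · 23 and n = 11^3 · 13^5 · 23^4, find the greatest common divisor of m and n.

656903

min exponent per shared prime: 13^4 · 23 = 656903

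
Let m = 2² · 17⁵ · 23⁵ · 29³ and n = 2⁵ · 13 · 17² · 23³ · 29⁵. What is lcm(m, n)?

77977104944169908130784

max exponent per prime: 2⁵ · 13 · 17⁵ · 23⁵ · 29⁵ = 77977104944169908130784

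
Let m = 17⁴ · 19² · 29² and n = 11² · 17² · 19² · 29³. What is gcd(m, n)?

87740689

min exponent per shared prime: 17² · 19² · 29² = 87740689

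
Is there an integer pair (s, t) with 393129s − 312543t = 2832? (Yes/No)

No

By Bézout, 393129s − 312543t = 2832 has integer solutions iff gcd(393129, 312543) | 2832.
Euclid: 393129 = 1·312543 + 80586; 312543 = 3·80586 + 70785; 80586 = 1·70785 + 9801; 70785 = 7·9801 + 2178; 9801 = 4·2178 + 1089; 2178 = 2·1089 + 0. gcd = 1089; 2832 mod 1089 = 654. No.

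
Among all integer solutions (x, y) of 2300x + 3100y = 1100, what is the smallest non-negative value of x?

gcd(2300, 3100) = 100 (Euclid: 3100 = 1·2300 + 800; 2300 = 2·800 + 700; 800 = 1·700 + 100; 700 = 7·100 + 0), and 100 | 1100.
Extended Euclid: 2300·(-4) + 3100·(3) = 100. Scale by 11: x₀ = -44.
General solution x = x₀ + 31t; reducing mod 31 gives x = 18 (and y = -13).

18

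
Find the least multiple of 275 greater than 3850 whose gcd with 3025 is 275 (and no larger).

4125

gcd(a, 3025) = 275 forces 275 | a; write a = 275s. Then gcd(275s, 275·11) = 275·gcd(s, 11), so need gcd(s, 11) = 1.
275s > 3850 gives s ≥ 15. The least s ≥ 15 coprime to 11 is 15, so a = 275·15 = 4125.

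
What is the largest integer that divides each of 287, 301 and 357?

7

gcd(287, 301): 301 = 1·287 + 14; 287 = 20·14 + 7; 14 = 2·7 + 0 → 7
gcd(7, 357): 357 = 51·7 + 0 → 7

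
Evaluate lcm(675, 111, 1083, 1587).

675 = 3³ · 5²; 111 = 3 · 37; 1083 = 3 · 19²; 1587 = 3 · 23²
lcm takes max exponent of each prime: 3³ · 5² · 19² · 23² · 37 = 4769450775

4769450775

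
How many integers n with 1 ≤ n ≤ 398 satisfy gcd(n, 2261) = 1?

2261 = 7·17·19. Inclusion–exclusion on these primes:
398 − ⌊398/7⌋ − ⌊398/17⌋ − ⌊398/19⌋ + ⌊398/119⌋ + ⌊398/133⌋ + ⌊398/323⌋ − ⌊398/2261⌋ = 305

305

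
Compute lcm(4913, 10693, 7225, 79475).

49989775

4913 = 17³; 10693 = 17² · 37; 7225 = 5² · 17²; 79475 = 5² · 11 · 17²
lcm takes max exponent of each prime: 5² · 11 · 17³ · 37 = 49989775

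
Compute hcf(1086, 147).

3

Euclid: 1086 = 7·147 + 57; 147 = 2·57 + 33; 57 = 1·33 + 24; 33 = 1·24 + 9; 24 = 2·9 + 6; 9 = 1·6 + 3; 6 = 2·3 + 0. Last nonzero remainder: 3.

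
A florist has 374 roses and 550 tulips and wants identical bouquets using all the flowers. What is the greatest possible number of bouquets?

22

374 = 2 · 11 · 17
550 = 2 · 5² · 11
Common: 2 · 11 = 22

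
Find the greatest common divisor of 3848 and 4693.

3848 = 2³ · 13 · 37
4693 = 13 · 19²
Common: 13 = 13

13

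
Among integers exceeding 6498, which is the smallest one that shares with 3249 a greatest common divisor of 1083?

7581

3249 = 1083·3. Any t with gcd(t, 3249) = 1083 is a multiple of 1083, say 1083s, with s coprime to 3.
Need s > 6498/1083, so s ≥ 7. First s ≥ 7 with gcd(s, 3) = 1 is s = 7. Thus t = 1083·7 = 7581.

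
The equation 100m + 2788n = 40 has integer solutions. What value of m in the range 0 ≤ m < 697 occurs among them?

Reduce mod 2788: 100m ≡ 40 (mod 2788). With g = gcd(100, 2788) = 4 dividing 40, divide through: 25m ≡ 10 (mod 697).
Since gcd(25, 697) = 1, m ≡ 10·(25)⁻¹ ≡ 558 (mod 697). Smallest non-negative: 558.

558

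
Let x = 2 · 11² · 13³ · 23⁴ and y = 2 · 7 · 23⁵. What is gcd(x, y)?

min exponent per shared prime: 2 · 23⁴ = 559682

559682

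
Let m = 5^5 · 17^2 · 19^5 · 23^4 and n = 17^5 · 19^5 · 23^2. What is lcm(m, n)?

3074496318946509259375

max exponent per prime: 5^5 · 17^5 · 19^5 · 23^4 = 3074496318946509259375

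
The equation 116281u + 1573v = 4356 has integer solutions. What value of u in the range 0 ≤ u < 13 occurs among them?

Reduce mod 1573: 116281u ≡ 4356 (mod 1573). With g = gcd(116281, 1573) = 121 dividing 4356, divide through: 961u ≡ 36 (mod 13).
Since gcd(961, 13) = 1, u ≡ 36·(961)⁻¹ ≡ 3 (mod 13). Smallest non-negative: 3.

3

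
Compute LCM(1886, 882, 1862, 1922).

lcm(1886, 882) = 1886·882/gcd = 1663452/2 = 831726
lcm(831726, 1862) = 831726·1862/gcd = 1548673812/98 = 15802794
lcm(15802794, 1922) = 15802794·1922/gcd = 30372970068/2 = 15186485034

15186485034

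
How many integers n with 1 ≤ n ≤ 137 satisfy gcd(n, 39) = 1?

39 = 3·13. Inclusion–exclusion on these primes:
137 − ⌊137/3⌋ − ⌊137/13⌋ + ⌊137/39⌋ = 85

85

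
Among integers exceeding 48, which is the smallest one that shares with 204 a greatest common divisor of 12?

Multiples of 12 above 48: 12·5, 12·6, … . Need the cofactor coprime to 204/12 = 17.
Checking s = 5, 6, … the first with gcd(s, 17) = 1 is s = 5, giving 60.

60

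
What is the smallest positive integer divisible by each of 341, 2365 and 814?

5425310

341 = 11 · 31; 2365 = 5 · 11 · 43; 814 = 2 · 11 · 37
lcm takes max exponent of each prime: 2 · 5 · 11 · 31 · 37 · 43 = 5425310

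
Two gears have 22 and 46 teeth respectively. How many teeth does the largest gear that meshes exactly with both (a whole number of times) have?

2

Euclid: 46 = 2·22 + 2; 22 = 11·2 + 0. Last nonzero remainder: 2.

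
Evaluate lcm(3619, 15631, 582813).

191745477

3619 = 7 · 11 · 47; 15631 = 7² · 11 · 29; 582813 = 3² · 7 · 11 · 29²
lcm takes max exponent of each prime: 3² · 7² · 11 · 29² · 47 = 191745477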